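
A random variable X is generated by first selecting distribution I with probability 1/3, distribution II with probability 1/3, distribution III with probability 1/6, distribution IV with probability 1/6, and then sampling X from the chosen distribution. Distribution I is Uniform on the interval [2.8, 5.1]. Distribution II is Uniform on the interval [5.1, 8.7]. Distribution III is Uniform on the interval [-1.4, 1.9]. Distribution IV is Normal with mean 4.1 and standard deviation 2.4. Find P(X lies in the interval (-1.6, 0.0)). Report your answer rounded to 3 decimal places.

0.077

Conditional on each component, P(-1.6 < X < 0.0): I: 0; II: 0; III: 0.424242; IV: 0.0350128.
By total probability, P(-1.6 < X < 0.0) = 0.333333·0 + 0.333333·0 + 0.166667·0.424242 + 0.166667·0.0350128 = 0.0765425.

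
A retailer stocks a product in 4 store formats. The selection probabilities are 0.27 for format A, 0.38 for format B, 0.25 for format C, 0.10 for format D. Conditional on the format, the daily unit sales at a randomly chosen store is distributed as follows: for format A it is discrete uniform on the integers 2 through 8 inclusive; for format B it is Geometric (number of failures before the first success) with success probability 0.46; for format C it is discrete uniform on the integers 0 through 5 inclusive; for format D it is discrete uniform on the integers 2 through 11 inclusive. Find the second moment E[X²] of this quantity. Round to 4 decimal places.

For each component E[X²] = Var + (mean)², giving A: 29; B: 3.93006; C: 9.16667; D: 50.5.
Overall E[X²] = 0.27·29 + 0.38·3.93006 + 0.25·9.16667 + 0.1·50.5 = 16.6651.

16.6651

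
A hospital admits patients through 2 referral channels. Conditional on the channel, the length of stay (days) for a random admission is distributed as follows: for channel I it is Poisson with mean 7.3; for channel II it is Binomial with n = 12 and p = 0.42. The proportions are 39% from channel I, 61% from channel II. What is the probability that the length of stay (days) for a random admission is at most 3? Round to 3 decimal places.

Conditional on each channel, P(X ≤ 3): I: 0.067406; II: 0.185265.
By total probability, P(X ≤ 3) = 0.39·0.067406 + 0.61·0.185265 = 0.1393.

0.139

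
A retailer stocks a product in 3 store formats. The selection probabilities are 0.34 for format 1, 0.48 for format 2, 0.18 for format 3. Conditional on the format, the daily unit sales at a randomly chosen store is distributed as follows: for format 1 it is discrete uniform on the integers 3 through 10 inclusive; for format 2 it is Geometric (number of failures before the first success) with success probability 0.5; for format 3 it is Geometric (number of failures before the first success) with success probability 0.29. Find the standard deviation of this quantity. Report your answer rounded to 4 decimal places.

3.2229

Per component, 1: μ=6.5, E[X²]=47.5; 2: μ=1, E[X²]=3; 3: μ=2.44828, E[X²]=14.4364.
E[X] = 0.34·6.5 + 0.48·1 + 0.18·2.44828 = 3.13069.
E[X²] = 0.34·47.5 + 0.48·3 + 0.18·14.4364 = 20.1885.
Var(X) = E[X²] − (E[X])² = 20.1885 − 9.80122 = 10.3873.
SD(X) = √10.3873 = 3.22294.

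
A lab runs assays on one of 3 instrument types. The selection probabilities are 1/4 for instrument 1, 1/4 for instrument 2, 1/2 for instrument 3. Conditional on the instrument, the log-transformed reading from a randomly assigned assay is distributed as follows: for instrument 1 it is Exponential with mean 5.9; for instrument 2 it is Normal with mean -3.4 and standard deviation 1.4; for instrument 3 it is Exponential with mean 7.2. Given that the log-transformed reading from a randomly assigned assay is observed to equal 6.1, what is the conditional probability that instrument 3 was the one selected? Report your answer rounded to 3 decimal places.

0.664

Likelihoods f(6.1 | ·): 1: 0.0602742; 2: 2.85784e-11; 3: 0.0595283.
Posterior ∝ prior × likelihood. Numerator for 3: 0.5·0.0595283 = 0.0297642.
Normalizing constant: 0.25·0.0602742 + 0.25·2.85784e-11 + 0.5·0.0595283 = 0.0448327.
P(3 | observation) = 0.0297642 / 0.0448327 = 0.663894.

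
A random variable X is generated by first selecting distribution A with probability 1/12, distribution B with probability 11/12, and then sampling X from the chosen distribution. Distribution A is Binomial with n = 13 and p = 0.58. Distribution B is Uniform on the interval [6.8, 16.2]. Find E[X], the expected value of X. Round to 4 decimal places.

11.1700

Component means — A: 7.54; B: 11.5.
E[X] = 0.0833333·7.54 + 0.916667·11.5 = 11.17.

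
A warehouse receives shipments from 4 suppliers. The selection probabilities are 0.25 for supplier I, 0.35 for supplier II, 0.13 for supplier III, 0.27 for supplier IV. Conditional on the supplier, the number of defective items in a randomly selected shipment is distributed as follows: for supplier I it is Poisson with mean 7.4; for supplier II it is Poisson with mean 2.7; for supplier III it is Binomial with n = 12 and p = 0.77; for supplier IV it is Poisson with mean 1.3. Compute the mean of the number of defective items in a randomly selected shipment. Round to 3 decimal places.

4.347

Component means — I: 7.4; II: 2.7; III: 9.24; IV: 1.3.
E[X] = 0.25·7.4 + 0.35·2.7 + 0.13·9.24 + 0.27·1.3 = 4.3472.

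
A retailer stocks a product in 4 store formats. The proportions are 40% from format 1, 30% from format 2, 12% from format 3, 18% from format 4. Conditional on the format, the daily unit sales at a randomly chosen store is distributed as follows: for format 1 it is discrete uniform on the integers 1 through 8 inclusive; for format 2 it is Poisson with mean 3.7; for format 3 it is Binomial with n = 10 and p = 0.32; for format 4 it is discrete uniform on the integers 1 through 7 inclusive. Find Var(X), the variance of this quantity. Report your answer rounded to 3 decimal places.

4.395

Per component, 1: μ=4.5, E[X²]=25.5; 2: μ=3.7, E[X²]=17.39; 3: μ=3.2, E[X²]=12.416; 4: μ=4, E[X²]=20.
E[X] = 0.4·4.5 + 0.3·3.7 + 0.12·3.2 + 0.18·4 = 4.014.
E[X²] = 0.4·25.5 + 0.3·17.39 + 0.12·12.416 + 0.18·20 = 20.5069.
Var(X) = E[X²] − (E[X])² = 20.5069 − 16.1122 = 4.39472.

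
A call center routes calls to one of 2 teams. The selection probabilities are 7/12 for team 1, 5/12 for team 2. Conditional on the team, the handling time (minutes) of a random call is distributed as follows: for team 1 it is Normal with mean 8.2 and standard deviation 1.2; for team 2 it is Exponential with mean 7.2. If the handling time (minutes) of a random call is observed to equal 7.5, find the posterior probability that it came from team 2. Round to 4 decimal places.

Likelihoods f(7.5 | ·): 1: 0.280439; 2: 0.0490092.
Posterior ∝ prior × likelihood. Numerator for 2: 0.416667·0.0490092 = 0.0204205.
Normalizing constant: 0.583333·0.280439 + 0.416667·0.0490092 = 0.18401.
P(2 | observation) = 0.0204205 / 0.18401 = 0.110975.

0.1110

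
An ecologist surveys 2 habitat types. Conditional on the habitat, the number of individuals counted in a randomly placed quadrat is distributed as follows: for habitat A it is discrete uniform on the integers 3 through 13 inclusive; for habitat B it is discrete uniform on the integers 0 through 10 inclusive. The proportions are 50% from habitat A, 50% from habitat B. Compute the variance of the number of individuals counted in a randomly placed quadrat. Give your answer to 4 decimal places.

12.2500

Per component, A: μ=8, E[X²]=74; B: μ=5, E[X²]=35.
E[X] = 0.5·8 + 0.5·5 = 6.5.
E[X²] = 0.5·74 + 0.5·35 = 54.5.
Var(X) = E[X²] − (E[X])² = 54.5 − 42.25 = 12.25.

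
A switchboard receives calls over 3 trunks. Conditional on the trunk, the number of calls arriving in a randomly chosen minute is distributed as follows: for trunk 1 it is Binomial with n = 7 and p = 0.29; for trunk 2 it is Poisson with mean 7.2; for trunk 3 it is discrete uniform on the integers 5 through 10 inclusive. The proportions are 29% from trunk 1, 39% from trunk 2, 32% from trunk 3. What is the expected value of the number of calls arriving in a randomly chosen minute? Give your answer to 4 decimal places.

5.7967

Component means — 1: 2.03; 2: 7.2; 3: 7.5.
E[X] = 0.29·2.03 + 0.39·7.2 + 0.32·7.5 = 5.7967.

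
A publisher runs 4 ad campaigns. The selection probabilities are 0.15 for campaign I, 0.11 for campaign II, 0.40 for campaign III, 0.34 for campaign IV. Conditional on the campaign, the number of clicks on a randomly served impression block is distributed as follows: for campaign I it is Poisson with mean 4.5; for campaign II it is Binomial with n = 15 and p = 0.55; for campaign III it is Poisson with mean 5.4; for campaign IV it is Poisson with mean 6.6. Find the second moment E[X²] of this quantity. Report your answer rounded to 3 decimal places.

For each component E[X²] = Var + (mean)², giving I: 24.75; II: 71.775; III: 34.56; IV: 50.16.
Overall E[X²] = 0.15·24.75 + 0.11·71.775 + 0.4·34.56 + 0.34·50.16 = 42.4862.

42.486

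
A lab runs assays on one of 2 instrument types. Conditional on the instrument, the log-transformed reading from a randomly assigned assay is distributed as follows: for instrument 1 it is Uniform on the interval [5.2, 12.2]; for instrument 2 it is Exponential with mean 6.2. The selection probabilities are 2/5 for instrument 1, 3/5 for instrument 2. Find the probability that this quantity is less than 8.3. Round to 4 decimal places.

Conditional on each instrument, P(X < 8.3): 1: 0.442857; 2: 0.737816.
By total probability, P(X < 8.3) = 0.4·0.442857 + 0.6·0.737816 = 0.619833.

0.6198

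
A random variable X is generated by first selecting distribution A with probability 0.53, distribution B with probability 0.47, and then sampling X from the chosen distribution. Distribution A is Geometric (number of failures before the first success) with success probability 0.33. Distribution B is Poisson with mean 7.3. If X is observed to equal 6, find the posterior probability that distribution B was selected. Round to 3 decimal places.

0.808

Likelihoods P(X=6 | ·): A: 0.0298513; B: 0.141989.
Posterior ∝ prior × likelihood. Numerator for B: 0.47·0.141989 = 0.0667349.
Normalizing constant: 0.53·0.0298513 + 0.47·0.141989 = 0.082556.
P(B | observation) = 0.0667349 / 0.082556 = 0.808358.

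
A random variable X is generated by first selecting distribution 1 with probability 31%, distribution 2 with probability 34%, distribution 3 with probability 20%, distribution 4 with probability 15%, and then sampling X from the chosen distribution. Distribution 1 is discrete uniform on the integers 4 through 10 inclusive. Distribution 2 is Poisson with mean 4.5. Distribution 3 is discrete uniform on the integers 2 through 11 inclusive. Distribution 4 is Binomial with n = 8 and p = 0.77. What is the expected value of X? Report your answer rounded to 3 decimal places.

Component means — 1: 7; 2: 4.5; 3: 6.5; 4: 6.16.
E[X] = 0.31·7 + 0.34·4.5 + 0.2·6.5 + 0.15·6.16 = 5.924.

5.924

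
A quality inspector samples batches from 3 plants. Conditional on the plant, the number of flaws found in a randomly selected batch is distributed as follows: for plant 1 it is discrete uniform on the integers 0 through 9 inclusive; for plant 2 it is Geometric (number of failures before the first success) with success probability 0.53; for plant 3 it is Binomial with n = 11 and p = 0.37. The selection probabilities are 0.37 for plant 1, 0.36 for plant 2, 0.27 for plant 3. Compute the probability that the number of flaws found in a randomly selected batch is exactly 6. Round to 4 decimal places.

Conditional on each plant, P(X = 6): 1: 0.1; 2: 0.00571298; 3: 0.11764.
By total probability, P(X = 6) = 0.37·0.1 + 0.36·0.00571298 + 0.27·0.11764 = 0.0708195.

0.0708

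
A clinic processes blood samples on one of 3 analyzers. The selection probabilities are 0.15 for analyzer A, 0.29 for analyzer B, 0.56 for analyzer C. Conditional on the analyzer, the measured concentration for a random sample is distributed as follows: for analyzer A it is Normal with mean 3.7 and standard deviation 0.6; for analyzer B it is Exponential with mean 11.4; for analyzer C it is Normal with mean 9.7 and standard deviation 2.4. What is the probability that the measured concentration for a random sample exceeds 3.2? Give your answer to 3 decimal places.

Conditional on each analyzer, P(X > 3.2): A: 0.797672; B: 0.755254; C: 0.996619.
By total probability, P(X > 3.2) = 0.15·0.797672 + 0.29·0.755254 + 0.56·0.996619 = 0.896781.

0.897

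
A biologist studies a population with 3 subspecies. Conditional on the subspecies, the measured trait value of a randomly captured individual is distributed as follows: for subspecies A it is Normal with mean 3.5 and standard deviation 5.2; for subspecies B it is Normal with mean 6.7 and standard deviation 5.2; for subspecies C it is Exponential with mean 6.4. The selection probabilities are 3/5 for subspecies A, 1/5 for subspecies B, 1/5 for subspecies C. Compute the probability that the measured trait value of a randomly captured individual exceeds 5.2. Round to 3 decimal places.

0.435

Conditional on each subspecies, P(X > 5.2): A: 0.371863; B: 0.613503; C: 0.443747.
By total probability, P(X > 5.2) = 0.6·0.371863 + 0.2·0.613503 + 0.2·0.443747 = 0.434568.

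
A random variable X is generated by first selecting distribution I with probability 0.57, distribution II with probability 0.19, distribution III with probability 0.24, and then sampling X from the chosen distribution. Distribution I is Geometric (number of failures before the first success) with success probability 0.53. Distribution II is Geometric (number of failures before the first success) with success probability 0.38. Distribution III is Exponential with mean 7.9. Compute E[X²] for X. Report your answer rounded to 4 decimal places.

32.6803

For each component E[X²] = Var + (mean)², giving I: 2.45959; II: 6.95568; III: 124.82.
Overall E[X²] = 0.57·2.45959 + 0.19·6.95568 + 0.24·124.82 = 32.6803.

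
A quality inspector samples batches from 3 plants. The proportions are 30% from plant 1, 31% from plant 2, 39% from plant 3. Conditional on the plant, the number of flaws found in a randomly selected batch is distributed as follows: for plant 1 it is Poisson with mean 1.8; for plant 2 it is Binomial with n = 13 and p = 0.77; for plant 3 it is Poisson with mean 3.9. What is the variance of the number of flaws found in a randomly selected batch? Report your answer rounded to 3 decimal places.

14.073

Per component, 1: μ=1.8, E[X²]=5.04; 2: μ=10.01, E[X²]=102.502; 3: μ=3.9, E[X²]=19.11.
E[X] = 0.3·1.8 + 0.31·10.01 + 0.39·3.9 = 5.1641.
E[X²] = 0.3·5.04 + 0.31·102.502 + 0.39·19.11 = 40.7406.
Var(X) = E[X²] − (E[X])² = 40.7406 − 26.6679 = 14.0727.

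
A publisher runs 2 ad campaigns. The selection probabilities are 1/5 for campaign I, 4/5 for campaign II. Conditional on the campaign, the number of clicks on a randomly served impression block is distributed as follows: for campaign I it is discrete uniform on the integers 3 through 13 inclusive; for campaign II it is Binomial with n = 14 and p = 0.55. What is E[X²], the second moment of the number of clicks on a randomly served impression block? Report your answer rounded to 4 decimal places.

65.0040

For each component E[X²] = Var + (mean)², giving I: 74; II: 62.755.
Overall E[X²] = 0.2·74 + 0.8·62.755 = 65.004.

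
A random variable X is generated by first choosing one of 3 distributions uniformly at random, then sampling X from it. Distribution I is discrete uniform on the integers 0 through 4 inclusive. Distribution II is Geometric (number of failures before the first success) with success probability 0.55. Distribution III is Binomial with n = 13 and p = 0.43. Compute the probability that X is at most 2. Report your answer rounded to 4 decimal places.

0.5153

Conditional on each component, P(X ≤ 2): I: 0.6; II: 0.908875; III: 0.0370072.
By total probability, P(X ≤ 2) = 0.333333·0.6 + 0.333333·0.908875 + 0.333333·0.0370072 = 0.515294.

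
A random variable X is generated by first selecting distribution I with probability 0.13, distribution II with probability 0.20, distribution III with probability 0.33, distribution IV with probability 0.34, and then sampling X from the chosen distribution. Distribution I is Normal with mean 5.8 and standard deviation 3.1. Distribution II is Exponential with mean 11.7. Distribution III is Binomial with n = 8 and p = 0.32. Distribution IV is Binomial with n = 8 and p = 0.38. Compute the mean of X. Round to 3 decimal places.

4.972

Component means — I: 5.8; II: 11.7; III: 2.56; IV: 3.04.
E[X] = 0.13·5.8 + 0.2·11.7 + 0.33·2.56 + 0.34·3.04 = 4.9724.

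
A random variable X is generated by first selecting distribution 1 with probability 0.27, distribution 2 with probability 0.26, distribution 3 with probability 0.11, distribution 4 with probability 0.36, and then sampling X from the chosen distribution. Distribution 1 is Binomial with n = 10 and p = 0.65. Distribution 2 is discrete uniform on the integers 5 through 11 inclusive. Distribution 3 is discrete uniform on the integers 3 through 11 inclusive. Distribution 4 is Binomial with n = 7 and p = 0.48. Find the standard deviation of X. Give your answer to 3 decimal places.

2.590

Per component, 1: μ=6.5, E[X²]=44.525; 2: μ=8, E[X²]=68; 3: μ=7, E[X²]=55.6667; 4: μ=3.36, E[X²]=13.0368.
E[X] = 0.27·6.5 + 0.26·8 + 0.11·7 + 0.36·3.36 = 5.8146.
E[X²] = 0.27·44.525 + 0.26·68 + 0.11·55.6667 + 0.36·13.0368 = 40.5183.
Var(X) = E[X²] − (E[X])² = 40.5183 − 33.8096 = 6.70876.
SD(X) = √6.70876 = 2.59013.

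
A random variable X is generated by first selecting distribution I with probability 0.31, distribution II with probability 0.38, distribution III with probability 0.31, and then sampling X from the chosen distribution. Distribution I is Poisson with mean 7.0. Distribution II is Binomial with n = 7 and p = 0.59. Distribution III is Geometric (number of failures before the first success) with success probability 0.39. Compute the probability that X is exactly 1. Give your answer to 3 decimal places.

Conditional on each component, P(X = 1): I: 0.00638317; II: 0.0196179; III: 0.2379.
By total probability, P(X = 1) = 0.31·0.00638317 + 0.38·0.0196179 + 0.31·0.2379 = 0.0831826.

0.083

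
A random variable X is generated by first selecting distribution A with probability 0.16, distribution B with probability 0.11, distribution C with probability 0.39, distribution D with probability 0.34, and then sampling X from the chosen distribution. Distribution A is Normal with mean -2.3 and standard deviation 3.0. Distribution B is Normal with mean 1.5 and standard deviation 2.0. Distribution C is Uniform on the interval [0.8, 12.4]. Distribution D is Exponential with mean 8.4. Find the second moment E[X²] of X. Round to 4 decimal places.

72.3163

For each component E[X²] = Var + (mean)², giving A: 14.29; B: 6.25; C: 54.7733; D: 141.12.
Overall E[X²] = 0.16·14.29 + 0.11·6.25 + 0.39·54.7733 + 0.34·141.12 = 72.3163.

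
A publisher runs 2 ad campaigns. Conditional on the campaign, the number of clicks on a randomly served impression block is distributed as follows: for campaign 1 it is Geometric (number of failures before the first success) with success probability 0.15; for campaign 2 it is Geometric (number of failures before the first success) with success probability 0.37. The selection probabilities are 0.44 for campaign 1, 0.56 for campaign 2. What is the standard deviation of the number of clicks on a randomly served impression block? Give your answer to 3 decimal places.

Per component, 1: μ=5.66667, E[X²]=69.8889; 2: μ=1.7027, E[X²]=7.5011.
E[X] = 0.44·5.66667 + 0.56·1.7027 = 3.44685.
E[X²] = 0.44·69.8889 + 0.56·7.5011 = 34.9517.
Var(X) = E[X²] − (E[X])² = 34.9517 − 11.8808 = 23.071.
SD(X) = √23.071 = 4.80323.

4.803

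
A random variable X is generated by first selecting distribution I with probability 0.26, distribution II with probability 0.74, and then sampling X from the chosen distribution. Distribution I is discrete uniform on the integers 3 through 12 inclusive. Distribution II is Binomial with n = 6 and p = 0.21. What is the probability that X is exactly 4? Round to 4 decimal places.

Conditional on each component, P(X = 4): I: 0.1; II: 0.0182063.
By total probability, P(X = 4) = 0.26·0.1 + 0.74·0.0182063 = 0.0394727.

0.0395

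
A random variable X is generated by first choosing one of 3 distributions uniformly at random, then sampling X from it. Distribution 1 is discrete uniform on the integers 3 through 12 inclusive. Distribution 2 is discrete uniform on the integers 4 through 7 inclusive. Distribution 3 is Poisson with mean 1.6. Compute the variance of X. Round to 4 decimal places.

Per component, 1: μ=7.5, E[X²]=64.5; 2: μ=5.5, E[X²]=31.5; 3: μ=1.6, E[X²]=4.16.
E[X] = 0.333333·7.5 + 0.333333·5.5 + 0.333333·1.6 = 4.86667.
E[X²] = 0.333333·64.5 + 0.333333·31.5 + 0.333333·4.16 = 33.3867.
Var(X) = E[X²] − (E[X])² = 33.3867 − 23.6844 = 9.70222.

9.7022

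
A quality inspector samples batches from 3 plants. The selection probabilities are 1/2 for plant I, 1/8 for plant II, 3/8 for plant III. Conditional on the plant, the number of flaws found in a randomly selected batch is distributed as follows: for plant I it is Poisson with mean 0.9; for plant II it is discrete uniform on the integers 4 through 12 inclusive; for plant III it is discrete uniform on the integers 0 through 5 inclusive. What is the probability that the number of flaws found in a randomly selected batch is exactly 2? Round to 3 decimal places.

0.145

Conditional on each plant, P(X = 2): I: 0.164661; II: 0; III: 0.166667.
By total probability, P(X = 2) = 0.5·0.164661 + 0.125·0 + 0.375·0.166667 = 0.14483.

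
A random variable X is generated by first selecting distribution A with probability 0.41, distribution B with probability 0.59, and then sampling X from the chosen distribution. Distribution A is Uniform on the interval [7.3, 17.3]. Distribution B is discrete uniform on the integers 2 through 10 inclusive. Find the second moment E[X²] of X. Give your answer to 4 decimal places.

For each component E[X²] = Var + (mean)², giving A: 159.623; B: 42.6667.
Overall E[X²] = 0.41·159.623 + 0.59·42.6667 = 90.6189.

90.6189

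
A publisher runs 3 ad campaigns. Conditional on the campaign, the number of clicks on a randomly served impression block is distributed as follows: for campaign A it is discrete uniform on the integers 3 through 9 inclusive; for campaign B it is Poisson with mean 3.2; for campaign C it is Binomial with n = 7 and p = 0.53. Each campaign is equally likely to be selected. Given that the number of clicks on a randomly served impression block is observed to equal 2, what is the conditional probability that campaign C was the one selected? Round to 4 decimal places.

Likelihoods P(X=2 | ·): A: 0; B: 0.208702; C: 0.135288.
Posterior ∝ prior × likelihood. Numerator for C: 0.333333·0.135288 = 0.0450961.
Normalizing constant: 0.333333·0 + 0.333333·0.208702 + 0.333333·0.135288 = 0.114664.
P(C | observation) = 0.0450961 / 0.114664 = 0.393291.

0.3933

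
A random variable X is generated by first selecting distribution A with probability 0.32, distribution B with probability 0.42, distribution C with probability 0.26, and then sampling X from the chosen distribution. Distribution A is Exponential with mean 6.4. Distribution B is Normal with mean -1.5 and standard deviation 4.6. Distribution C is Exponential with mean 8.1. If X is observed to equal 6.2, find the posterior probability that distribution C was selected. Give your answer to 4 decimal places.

0.3482

Likelihoods f(6.2 | ·): A: 0.0593058; B: 0.0213653; C: 0.0574238.
Posterior ∝ prior × likelihood. Numerator for C: 0.26·0.0574238 = 0.0149302.
Normalizing constant: 0.32·0.0593058 + 0.42·0.0213653 + 0.26·0.0574238 = 0.0428815.
P(C | observation) = 0.0149302 / 0.0428815 = 0.348173.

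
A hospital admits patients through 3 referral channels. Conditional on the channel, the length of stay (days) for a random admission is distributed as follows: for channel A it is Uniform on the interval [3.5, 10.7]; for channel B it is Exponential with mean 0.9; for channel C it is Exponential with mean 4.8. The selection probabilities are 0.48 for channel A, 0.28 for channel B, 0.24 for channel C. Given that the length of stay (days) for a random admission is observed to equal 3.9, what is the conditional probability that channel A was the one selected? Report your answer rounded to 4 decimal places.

Likelihoods f(3.9 | ·): A: 0.138889; B: 0.0145819; C: 0.0924474.
Posterior ∝ prior × likelihood. Numerator for A: 0.48·0.138889 = 0.0666667.
Normalizing constant: 0.48·0.138889 + 0.28·0.0145819 + 0.24·0.0924474 = 0.092937.
P(A | observation) = 0.0666667 / 0.092937 = 0.717332.

0.7173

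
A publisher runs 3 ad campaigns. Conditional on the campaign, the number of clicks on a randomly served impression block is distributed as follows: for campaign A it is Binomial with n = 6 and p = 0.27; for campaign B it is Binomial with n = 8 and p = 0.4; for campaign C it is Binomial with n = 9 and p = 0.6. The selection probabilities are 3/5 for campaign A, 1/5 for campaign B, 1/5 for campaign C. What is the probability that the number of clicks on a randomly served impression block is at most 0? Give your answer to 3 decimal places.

0.094

Conditional on each campaign, P(X ≤ 0): A: 0.151334; B: 0.0167962; C: 0.000262144.
By total probability, P(X ≤ 0) = 0.6·0.151334 + 0.2·0.0167962 + 0.2·0.000262144 = 0.0942122.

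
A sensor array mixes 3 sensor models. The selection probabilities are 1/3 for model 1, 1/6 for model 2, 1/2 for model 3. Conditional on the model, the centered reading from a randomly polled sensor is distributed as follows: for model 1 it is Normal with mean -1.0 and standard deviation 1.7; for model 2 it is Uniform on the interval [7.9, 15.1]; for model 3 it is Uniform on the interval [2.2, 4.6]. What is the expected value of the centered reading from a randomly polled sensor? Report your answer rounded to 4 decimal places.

3.2833

Component means — 1: -1; 2: 11.5; 3: 3.4.
E[X] = 0.333333·-1 + 0.166667·11.5 + 0.5·3.4 = 3.28333.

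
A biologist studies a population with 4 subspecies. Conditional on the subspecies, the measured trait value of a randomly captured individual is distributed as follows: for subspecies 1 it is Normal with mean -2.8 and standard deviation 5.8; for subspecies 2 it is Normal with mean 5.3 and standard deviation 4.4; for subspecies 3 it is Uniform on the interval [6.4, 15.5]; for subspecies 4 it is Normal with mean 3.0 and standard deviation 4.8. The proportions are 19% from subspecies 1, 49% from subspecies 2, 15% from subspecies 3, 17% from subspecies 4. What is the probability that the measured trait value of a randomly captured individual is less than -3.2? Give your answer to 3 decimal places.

Conditional on each subspecies, P(X < -3.2): 1: 0.472509; 2: 0.026691; 3: 0; 4: 0.0982363.
By total probability, P(X < -3.2) = 0.19·0.472509 + 0.49·0.026691 + 0.15·0 + 0.17·0.0982363 = 0.119555.

0.120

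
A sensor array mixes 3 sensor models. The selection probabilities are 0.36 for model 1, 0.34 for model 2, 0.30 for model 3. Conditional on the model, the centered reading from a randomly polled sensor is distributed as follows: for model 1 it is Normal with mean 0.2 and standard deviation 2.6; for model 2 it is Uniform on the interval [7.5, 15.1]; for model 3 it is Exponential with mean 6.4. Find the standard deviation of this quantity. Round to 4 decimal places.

Per component, 1: μ=0.2, E[X²]=6.8; 2: μ=11.3, E[X²]=132.503; 3: μ=6.4, E[X²]=81.92.
E[X] = 0.36·0.2 + 0.34·11.3 + 0.3·6.4 = 5.834.
E[X²] = 0.36·6.8 + 0.34·132.503 + 0.3·81.92 = 72.0751.
Var(X) = E[X²] − (E[X])² = 72.0751 − 34.0356 = 38.0396.
SD(X) = √38.0396 = 6.16762.

6.1676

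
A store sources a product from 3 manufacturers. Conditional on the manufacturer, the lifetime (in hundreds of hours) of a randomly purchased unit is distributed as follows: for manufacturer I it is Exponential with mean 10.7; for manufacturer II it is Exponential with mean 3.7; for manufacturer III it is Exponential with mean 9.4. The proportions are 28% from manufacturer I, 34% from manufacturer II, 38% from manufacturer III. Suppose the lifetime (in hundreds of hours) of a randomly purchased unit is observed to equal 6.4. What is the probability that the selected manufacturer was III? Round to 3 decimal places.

0.400

Likelihoods f(6.4 | ·): I: 0.0513868; II: 0.0479277; III: 0.0538496.
Posterior ∝ prior × likelihood. Numerator for III: 0.38·0.0538496 = 0.0204628.
Normalizing constant: 0.28·0.0513868 + 0.34·0.0479277 + 0.38·0.0538496 = 0.0511465.
P(III | observation) = 0.0204628 / 0.0511465 = 0.400083.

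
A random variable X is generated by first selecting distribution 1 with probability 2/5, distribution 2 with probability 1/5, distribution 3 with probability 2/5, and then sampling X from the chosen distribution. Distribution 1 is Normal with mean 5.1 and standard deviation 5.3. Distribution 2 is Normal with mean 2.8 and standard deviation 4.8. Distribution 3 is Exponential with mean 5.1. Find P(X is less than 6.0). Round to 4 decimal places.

0.6531

Conditional on each component, P(X < 6.0): 1: 0.567421; 2: 0.747507; 3: 0.691635.
By total probability, P(X < 6.0) = 0.4·0.567421 + 0.2·0.747507 + 0.4·0.691635 = 0.653124.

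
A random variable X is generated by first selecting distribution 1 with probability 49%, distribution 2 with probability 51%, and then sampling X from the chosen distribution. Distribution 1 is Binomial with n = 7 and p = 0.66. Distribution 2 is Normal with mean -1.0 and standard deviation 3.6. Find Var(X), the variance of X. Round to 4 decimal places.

Per component, 1: μ=4.62, E[X²]=22.9152; 2: μ=-1, E[X²]=13.96.
E[X] = 0.49·4.62 + 0.51·-1 = 1.7538.
E[X²] = 0.49·22.9152 + 0.51·13.96 = 18.348.
Var(X) = E[X²] − (E[X])² = 18.348 − 3.07581 = 15.2722.

15.2722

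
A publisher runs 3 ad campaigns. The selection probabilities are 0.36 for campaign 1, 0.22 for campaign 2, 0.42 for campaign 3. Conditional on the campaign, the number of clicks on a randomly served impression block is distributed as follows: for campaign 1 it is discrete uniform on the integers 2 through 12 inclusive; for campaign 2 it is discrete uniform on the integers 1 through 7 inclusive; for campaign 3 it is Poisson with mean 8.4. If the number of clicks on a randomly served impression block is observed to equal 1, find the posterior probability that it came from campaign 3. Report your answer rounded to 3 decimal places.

0.025

Likelihoods P(X=1 | ·): 1: 0; 2: 0.142857; 3: 0.00188889.
Posterior ∝ prior × likelihood. Numerator for 3: 0.42·0.00188889 = 0.000793332.
Normalizing constant: 0.36·0 + 0.22·0.142857 + 0.42·0.00188889 = 0.0322219.
P(3 | observation) = 0.000793332 / 0.0322219 = 0.0246209.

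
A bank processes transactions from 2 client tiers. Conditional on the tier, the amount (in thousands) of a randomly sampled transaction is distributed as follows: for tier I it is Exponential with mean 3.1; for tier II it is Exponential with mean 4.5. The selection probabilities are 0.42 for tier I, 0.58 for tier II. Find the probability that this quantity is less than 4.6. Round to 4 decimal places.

Conditional on each tier, P(X < 4.6): I: 0.773242; II: 0.640205.
By total probability, P(X < 4.6) = 0.42·0.773242 + 0.58·0.640205 = 0.696081.

0.6961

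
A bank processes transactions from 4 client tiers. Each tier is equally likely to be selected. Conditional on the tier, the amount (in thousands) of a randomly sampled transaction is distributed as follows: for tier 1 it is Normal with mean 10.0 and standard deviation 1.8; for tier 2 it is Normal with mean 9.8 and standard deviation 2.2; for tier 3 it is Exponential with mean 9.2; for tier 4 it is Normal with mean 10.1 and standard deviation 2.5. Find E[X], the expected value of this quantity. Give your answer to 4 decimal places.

Component means — 1: 10; 2: 9.8; 3: 9.2; 4: 10.1.
E[X] = 0.25·10 + 0.25·9.8 + 0.25·9.2 + 0.25·10.1 = 9.775.

9.7750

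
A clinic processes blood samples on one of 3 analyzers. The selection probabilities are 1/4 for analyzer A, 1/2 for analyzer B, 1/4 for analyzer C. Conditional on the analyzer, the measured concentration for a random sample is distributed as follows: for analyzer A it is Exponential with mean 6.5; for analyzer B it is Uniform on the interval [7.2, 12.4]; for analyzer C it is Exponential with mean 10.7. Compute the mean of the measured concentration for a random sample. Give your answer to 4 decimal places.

Component means — A: 6.5; B: 9.8; C: 10.7.
E[X] = 0.25·6.5 + 0.5·9.8 + 0.25·10.7 = 9.2.

9.2000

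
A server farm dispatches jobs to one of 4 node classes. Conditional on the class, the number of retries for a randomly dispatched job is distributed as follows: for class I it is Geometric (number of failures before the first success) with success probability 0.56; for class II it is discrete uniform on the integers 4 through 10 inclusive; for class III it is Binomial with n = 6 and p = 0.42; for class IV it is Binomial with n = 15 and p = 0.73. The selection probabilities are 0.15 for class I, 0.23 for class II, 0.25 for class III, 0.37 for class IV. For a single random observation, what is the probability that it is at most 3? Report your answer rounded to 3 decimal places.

0.342

Conditional on each class, P(X ≤ 3): I: 0.962519; II: 0; III: 0.792014; IV: 2.89575e-05.
By total probability, P(X ≤ 3) = 0.15·0.962519 + 0.23·0 + 0.25·0.792014 + 0.37·2.89575e-05 = 0.342392.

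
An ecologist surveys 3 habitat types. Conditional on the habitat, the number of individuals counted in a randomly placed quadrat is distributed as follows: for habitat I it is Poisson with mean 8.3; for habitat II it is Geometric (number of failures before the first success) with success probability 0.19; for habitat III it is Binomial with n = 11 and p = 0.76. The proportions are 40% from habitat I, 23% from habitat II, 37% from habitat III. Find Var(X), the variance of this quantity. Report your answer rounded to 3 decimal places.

Per component, I: μ=8.3, E[X²]=77.19; II: μ=4.26316, E[X²]=40.6122; III: μ=8.36, E[X²]=71.896.
E[X] = 0.4·8.3 + 0.23·4.26316 + 0.37·8.36 = 7.39373.
E[X²] = 0.4·77.19 + 0.23·40.6122 + 0.37·71.896 = 66.8183.
Var(X) = E[X²] − (E[X])² = 66.8183 − 54.6672 = 12.1511.

12.151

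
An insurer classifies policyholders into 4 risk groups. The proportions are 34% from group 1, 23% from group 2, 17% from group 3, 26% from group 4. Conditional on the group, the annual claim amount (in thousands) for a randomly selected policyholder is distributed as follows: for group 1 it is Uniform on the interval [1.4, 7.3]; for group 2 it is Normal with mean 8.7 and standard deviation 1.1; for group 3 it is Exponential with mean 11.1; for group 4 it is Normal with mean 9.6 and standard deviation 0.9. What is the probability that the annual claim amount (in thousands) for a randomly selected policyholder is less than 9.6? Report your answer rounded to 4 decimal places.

Conditional on each group, P(X < 9.6): 1: 1; 2: 0.793373; 3: 0.578892; 4: 0.5.
By total probability, P(X < 9.6) = 0.34·1 + 0.23·0.793373 + 0.17·0.578892 + 0.26·0.5 = 0.750887.

0.7509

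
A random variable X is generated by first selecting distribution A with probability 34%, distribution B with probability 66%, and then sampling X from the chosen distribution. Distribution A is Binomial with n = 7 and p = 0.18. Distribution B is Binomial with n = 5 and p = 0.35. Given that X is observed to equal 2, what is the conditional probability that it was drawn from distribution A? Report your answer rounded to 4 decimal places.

Likelihoods P(X=2 | ·): A: 0.252251; B: 0.336416.
Posterior ∝ prior × likelihood. Numerator for A: 0.34·0.252251 = 0.0857655.
Normalizing constant: 0.34·0.252251 + 0.66·0.336416 = 0.3078.
P(A | observation) = 0.0857655 / 0.3078 = 0.27864.

0.2786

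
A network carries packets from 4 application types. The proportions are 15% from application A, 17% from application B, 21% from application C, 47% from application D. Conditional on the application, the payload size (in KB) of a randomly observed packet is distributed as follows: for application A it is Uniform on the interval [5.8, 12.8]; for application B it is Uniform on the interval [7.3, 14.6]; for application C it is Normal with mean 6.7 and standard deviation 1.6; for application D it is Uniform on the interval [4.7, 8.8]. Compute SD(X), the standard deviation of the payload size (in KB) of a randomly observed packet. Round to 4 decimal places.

Per component, A: μ=9.3, E[X²]=90.5733; B: μ=10.95, E[X²]=124.343; C: μ=6.7, E[X²]=47.45; D: μ=6.75, E[X²]=46.9633.
E[X] = 0.15·9.3 + 0.17·10.95 + 0.21·6.7 + 0.47·6.75 = 7.836.
E[X²] = 0.15·90.5733 + 0.17·124.343 + 0.21·47.45 + 0.47·46.9633 = 66.7616.
Var(X) = E[X²] − (E[X])² = 66.7616 − 61.4029 = 5.35874.
SD(X) = √5.35874 = 2.31489.

2.3149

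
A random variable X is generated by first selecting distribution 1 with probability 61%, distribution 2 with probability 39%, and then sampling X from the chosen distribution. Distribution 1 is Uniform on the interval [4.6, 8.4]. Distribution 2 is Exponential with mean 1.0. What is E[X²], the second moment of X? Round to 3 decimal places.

For each component E[X²] = Var + (mean)², giving 1: 43.4533; 2: 2.
Overall E[X²] = 0.61·43.4533 + 0.39·2 = 27.2865.

27.287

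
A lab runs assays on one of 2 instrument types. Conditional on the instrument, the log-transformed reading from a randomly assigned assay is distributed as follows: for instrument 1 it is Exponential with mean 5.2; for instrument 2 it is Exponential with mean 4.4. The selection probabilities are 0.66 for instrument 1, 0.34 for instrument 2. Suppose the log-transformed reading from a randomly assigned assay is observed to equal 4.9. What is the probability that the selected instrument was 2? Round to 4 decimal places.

0.3390

Likelihoods f(4.9 | ·): 1: 0.0749476; 2: 0.0746279.
Posterior ∝ prior × likelihood. Numerator for 2: 0.34·0.0746279 = 0.0253735.
Normalizing constant: 0.66·0.0749476 + 0.34·0.0746279 = 0.0748389.
P(2 | observation) = 0.0253735 / 0.0748389 = 0.339041.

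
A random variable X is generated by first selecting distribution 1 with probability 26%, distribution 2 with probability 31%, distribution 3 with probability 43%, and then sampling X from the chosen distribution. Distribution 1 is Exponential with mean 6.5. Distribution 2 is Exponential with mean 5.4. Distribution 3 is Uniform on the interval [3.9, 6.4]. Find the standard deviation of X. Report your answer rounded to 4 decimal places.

Per component, 1: μ=6.5, E[X²]=84.5; 2: μ=5.4, E[X²]=58.32; 3: μ=5.15, E[X²]=27.0433.
E[X] = 0.26·6.5 + 0.31·5.4 + 0.43·5.15 = 5.5785.
E[X²] = 0.26·84.5 + 0.31·58.32 + 0.43·27.0433 = 51.6778.
Var(X) = E[X²] − (E[X])² = 51.6778 − 31.1197 = 20.5582.
SD(X) = √20.5582 = 4.53411.

4.5341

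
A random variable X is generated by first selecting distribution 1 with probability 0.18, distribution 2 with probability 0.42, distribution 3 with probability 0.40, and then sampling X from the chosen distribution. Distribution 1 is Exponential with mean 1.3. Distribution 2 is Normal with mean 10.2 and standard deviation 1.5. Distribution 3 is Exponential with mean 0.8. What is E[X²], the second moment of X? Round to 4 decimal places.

For each component E[X²] = Var + (mean)², giving 1: 3.38; 2: 106.29; 3: 1.28.
Overall E[X²] = 0.18·3.38 + 0.42·106.29 + 0.4·1.28 = 45.7622.

45.7622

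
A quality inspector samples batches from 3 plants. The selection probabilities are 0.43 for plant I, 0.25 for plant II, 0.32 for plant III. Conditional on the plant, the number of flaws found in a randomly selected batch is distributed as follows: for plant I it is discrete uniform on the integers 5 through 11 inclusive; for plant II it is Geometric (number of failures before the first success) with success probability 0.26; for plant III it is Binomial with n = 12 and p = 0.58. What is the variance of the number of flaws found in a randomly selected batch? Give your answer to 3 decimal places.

Per component, I: μ=8, E[X²]=68; II: μ=2.84615, E[X²]=19.0473; III: μ=6.96, E[X²]=51.3648.
E[X] = 0.43·8 + 0.25·2.84615 + 0.32·6.96 = 6.37874.
E[X²] = 0.43·68 + 0.25·19.0473 + 0.32·51.3648 = 50.4386.
Var(X) = E[X²] − (E[X])² = 50.4386 − 40.6883 = 9.75027.

9.750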